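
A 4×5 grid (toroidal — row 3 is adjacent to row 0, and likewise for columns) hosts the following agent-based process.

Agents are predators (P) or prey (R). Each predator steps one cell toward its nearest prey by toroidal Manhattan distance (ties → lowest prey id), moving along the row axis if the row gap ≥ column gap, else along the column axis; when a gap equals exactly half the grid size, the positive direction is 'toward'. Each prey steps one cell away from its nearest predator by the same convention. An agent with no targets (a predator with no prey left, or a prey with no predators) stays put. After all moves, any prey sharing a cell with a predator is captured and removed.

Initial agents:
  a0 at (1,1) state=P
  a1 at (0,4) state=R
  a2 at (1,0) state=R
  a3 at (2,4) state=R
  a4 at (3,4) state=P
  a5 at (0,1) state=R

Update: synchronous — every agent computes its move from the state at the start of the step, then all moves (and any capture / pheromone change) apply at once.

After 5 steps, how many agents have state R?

t=1: a0@(1,0):P a1@(1,4):R a2@(1,4):R a3@(1,4):R a4@(0,4):P a5@(3,1):R
t=2: a0@(1,4):P a1@(1,3):R a2@(1,3):R a3@(1,3):R a4@(1,4):P a5@(2,1):R
t=3: a0@(1,3):P a1@(1,2):R a2@(1,2):R a3@(1,2):R a4@(1,3):P a5@(2,2):R
t=4: a0@(1,2):P a1@(1,1):R a2@(1,1):R a3@(1,1):R a4@(1,2):P a5@(3,2):R
t=5: a0@(1,1):P a1@(1,0):R a2@(1,0):R a3@(1,0):R a4@(1,1):P a5@(2,2):R

4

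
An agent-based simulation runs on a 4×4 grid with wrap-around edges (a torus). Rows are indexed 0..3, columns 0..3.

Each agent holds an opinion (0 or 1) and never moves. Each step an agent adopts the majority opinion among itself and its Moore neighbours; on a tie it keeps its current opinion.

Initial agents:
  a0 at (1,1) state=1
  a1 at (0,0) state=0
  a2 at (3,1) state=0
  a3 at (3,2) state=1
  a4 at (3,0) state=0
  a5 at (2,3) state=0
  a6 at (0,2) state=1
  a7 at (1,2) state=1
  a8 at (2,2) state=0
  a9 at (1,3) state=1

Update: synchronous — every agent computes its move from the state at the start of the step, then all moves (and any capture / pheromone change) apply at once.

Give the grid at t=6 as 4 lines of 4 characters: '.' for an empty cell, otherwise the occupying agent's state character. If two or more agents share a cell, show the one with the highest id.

0.1.
.111
..10
000.

t=1: a0@(1,1):1 a1@(0,0):0 a2@(3,1):0 a3@(3,2):0 a4@(3,0):0 a5@(2,3):0 a6@(0,2):1 a7@(1,2):1 a8@(2,2):1 a9@(1,3):1
t=2: (unchanged — steady state)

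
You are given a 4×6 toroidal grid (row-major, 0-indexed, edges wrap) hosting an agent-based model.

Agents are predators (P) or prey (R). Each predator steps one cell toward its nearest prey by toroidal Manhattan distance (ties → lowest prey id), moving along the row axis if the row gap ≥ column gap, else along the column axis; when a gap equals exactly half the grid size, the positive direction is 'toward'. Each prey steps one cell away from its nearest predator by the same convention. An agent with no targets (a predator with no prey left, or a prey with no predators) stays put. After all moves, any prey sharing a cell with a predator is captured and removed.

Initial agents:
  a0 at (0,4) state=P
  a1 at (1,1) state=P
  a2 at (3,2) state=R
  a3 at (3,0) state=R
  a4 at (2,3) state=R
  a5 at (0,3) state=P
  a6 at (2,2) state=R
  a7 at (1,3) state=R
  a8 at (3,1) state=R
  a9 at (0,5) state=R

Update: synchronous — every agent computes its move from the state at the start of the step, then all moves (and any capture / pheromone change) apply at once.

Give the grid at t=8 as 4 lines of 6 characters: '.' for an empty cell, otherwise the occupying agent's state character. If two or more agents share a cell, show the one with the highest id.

t=1: a0@(0,5):P a1@(2,1):P a2@(2,2):R a3@(3,1):R a5@(1,3):P a6@(3,2):R a7@(2,3):R a9@(0,0):R
t=2: a0@(0,0):P a1@(2,2):P a3@(0,1):R a5@(2,3):P a6@(0,2):R a7@(3,3):R a9@(0,1):R
t=3: a0@(0,1):P a1@(3,2):P a3@(0,2):R a5@(3,3):P a6@(0,3):R a7@(0,3):R a9@(0,2):R
t=4: a0@(0,2):P a1@(0,2):P a5@(0,3):P a6@(1,3):R a7@(1,3):R
t=5: a0@(1,2):P a1@(1,2):P a5@(1,3):P a6@(2,3):R a7@(2,3):R
t=6: a0@(2,2):P a1@(2,2):P a5@(2,3):P a6@(3,3):R a7@(3,3):R
t=7: a0@(3,2):P a1@(3,2):P a5@(3,3):P a6@(0,3):R a7@(0,3):R
t=8: a0@(0,2):P a1@(0,2):P a5@(0,3):P a6@(1,3):R a7@(1,3):R

..PP..
...R..
......
......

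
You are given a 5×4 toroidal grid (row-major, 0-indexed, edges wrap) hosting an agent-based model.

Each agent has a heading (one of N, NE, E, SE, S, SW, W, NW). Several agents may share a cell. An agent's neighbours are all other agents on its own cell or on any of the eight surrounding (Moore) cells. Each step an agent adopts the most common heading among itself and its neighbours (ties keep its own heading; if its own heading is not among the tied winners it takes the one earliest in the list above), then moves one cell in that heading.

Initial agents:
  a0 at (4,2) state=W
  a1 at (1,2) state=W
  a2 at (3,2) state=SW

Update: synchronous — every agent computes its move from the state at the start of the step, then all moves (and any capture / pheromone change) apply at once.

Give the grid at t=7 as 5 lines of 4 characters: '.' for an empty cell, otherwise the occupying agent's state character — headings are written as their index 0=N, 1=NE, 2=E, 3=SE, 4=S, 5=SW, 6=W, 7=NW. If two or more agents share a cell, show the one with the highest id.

...6
...6
....
....
...6

t=1: a0@(4,1):W a1@(1,1):W a2@(4,1):SW
t=2: a0@(4,0):W a1@(1,0):W a2@(0,0):SW
t=3: a0@(4,3):W a1@(1,3):W a2@(0,3):W
t=4: a0@(4,2):W a1@(1,2):W a2@(0,2):W
t=5: a0@(4,1):W a1@(1,1):W a2@(0,1):W
t=6: a0@(4,0):W a1@(1,0):W a2@(0,0):W
t=7: a0@(4,3):W a1@(1,3):W a2@(0,3):W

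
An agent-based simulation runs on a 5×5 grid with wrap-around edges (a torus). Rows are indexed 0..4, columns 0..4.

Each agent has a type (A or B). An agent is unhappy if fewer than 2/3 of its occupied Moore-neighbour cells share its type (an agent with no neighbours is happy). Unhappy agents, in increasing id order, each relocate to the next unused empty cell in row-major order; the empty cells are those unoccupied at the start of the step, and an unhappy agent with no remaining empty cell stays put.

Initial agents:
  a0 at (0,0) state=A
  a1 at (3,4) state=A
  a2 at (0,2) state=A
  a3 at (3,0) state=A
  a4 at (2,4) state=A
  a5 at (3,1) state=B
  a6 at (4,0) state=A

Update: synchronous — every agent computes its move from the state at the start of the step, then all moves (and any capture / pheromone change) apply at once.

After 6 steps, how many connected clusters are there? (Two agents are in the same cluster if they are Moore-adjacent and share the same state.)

2

t=1: a0@(0,0):A a1@(3,4):A a2@(0,2):A a3@(3,0):A a4@(2,4):A a5@(0,1):B a6@(4,0):A
t=2: a0@(0,3):A a1@(3,4):A a2@(0,4):A a3@(3,0):A a4@(2,4):A a5@(1,0):B a6@(4,0):A
t=3: a0@(0,3):A a1@(3,4):A a2@(0,4):A a3@(3,0):A a4@(2,4):A a5@(0,0):B a6@(4,0):A
t=4: a0@(0,3):A a1@(3,4):A a2@(0,4):A a3@(3,0):A a4@(2,4):A a5@(0,1):B a6@(4,0):A
t=5: a0@(0,3):A a1@(3,4):A a2@(0,4):A a3@(3,0):A a4@(2,4):A a5@(0,0):B a6@(4,0):A
t=6: a0@(0,3):A a1@(3,4):A a2@(0,4):A a3@(3,0):A a4@(2,4):A a5@(0,1):B a6@(4,0):A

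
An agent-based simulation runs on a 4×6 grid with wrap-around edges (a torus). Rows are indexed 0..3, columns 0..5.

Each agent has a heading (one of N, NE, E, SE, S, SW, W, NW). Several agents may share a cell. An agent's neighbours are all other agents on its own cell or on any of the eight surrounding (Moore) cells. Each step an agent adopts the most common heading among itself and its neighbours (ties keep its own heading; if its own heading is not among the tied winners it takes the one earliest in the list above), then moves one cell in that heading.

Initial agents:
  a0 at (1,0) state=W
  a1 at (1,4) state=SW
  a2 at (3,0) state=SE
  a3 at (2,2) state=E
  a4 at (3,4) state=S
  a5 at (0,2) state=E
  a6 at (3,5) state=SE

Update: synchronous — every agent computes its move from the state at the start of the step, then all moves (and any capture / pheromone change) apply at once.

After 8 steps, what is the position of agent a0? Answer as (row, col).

(1, 4)

t=1: a0@(1,5):W a1@(2,3):SW a2@(0,1):SE a3@(2,3):E a4@(0,4):S a5@(0,3):E a6@(0,0):SE
t=2: a0@(1,4):W a1@(3,2):SW a2@(1,2):SE a3@(2,4):E a4@(1,4):S a5@(0,4):E a6@(1,1):SE
t=3: a0@(1,5):E a1@(0,1):SW a2@(2,3):SE a3@(2,5):E a4@(1,5):E a5@(0,5):E a6@(2,2):SE
t=4: a0@(1,0):E a1@(1,0):SW a2@(3,4):SE a3@(2,0):E a4@(1,0):E a5@(0,0):E a6@(3,3):SE
t=5: a0@(1,1):E a1@(1,1):E a2@(0,5):SE a3@(2,1):E a4@(1,1):E a5@(0,1):E a6@(0,4):SE
t=6: a0@(1,2):E a1@(1,2):E a2@(1,0):SE a3@(2,2):E a4@(1,2):E a5@(0,2):E a6@(1,5):SE
t=7: a0@(1,3):E a1@(1,3):E a2@(2,1):SE a3@(2,3):E a4@(1,3):E a5@(0,3):E a6@(2,0):SE
t=8: a0@(1,4):E a1@(1,4):E a2@(3,2):SE a3@(2,4):E a4@(1,4):E a5@(0,4):E a6@(3,1):SE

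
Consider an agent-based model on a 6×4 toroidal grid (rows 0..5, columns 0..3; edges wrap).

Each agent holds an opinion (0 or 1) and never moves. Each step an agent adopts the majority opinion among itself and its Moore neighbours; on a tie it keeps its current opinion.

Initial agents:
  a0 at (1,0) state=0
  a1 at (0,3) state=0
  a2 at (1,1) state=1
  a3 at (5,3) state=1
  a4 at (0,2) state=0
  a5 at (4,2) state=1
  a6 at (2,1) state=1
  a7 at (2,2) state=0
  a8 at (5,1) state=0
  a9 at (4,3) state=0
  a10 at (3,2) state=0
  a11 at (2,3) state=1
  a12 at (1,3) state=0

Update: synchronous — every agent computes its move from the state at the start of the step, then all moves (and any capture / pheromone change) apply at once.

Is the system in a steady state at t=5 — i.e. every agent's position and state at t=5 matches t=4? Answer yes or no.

t=1: a0@(1,0):0 a1@(0,3):0 a2@(1,1):0 a3@(5,3):0 a4@(0,2):0 a5@(4,2):0 a6@(2,1):0 a7@(2,2):0 a8@(5,1):0 a9@(4,3):0 a10@(3,2):0 a11@(2,3):0 a12@(1,3):0
t=2: (unchanged — steady state)

yes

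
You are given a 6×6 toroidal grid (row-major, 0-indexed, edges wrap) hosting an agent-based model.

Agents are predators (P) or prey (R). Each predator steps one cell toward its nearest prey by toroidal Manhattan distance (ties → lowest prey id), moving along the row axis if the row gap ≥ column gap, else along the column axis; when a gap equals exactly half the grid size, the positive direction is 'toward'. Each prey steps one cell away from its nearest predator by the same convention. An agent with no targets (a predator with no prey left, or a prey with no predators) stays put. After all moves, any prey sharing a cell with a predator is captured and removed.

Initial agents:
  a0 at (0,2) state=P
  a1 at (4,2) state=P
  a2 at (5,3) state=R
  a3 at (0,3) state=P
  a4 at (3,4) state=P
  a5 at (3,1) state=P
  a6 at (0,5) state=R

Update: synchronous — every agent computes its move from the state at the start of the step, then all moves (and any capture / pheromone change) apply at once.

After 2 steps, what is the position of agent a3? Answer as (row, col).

(4, 3)

t=1: a0@(5,2):P a1@(5,2):P a2@(4,3):R a3@(5,3):P a4@(4,4):P a5@(4,1):P a6@(0,0):R
t=2: a0@(4,2):P a1@(4,2):P a2@(3,3):R a3@(4,3):P a4@(4,3):P a5@(4,2):P a6@(0,5):R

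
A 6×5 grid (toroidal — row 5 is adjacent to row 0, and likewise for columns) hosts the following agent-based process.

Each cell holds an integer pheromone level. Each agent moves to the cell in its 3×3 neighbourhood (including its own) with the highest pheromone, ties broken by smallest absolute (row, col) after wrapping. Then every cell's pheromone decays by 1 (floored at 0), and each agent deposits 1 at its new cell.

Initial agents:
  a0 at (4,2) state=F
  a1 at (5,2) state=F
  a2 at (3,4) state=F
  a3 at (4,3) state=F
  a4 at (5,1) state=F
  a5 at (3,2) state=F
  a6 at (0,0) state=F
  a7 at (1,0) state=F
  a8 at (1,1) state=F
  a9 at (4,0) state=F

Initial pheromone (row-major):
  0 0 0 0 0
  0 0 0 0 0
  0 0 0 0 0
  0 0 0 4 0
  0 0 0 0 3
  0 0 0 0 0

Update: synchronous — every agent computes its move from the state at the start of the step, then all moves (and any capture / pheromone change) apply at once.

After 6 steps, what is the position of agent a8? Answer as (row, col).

t=1: a0@(3,3) a1@(0,1) a2@(3,3) a3@(3,3) a4@(0,0) a5@(3,3) a6@(0,0) a7@(0,0) a8@(0,0) a9@(4,4) | pheromone: 4 1 0 0 0 / 0 0 0 0 0 / 0 0 0 0 0 / 0 0 0 7 0 / 0 0 0 0 3 / 0 0 0 0 0
t=2: a0@(3,3) a1@(0,0) a2@(3,3) a3@(3,3) a4@(0,0) a5@(3,3) a6@(0,0) a7@(0,0) a8@(0,0) a9@(3,3) | pheromone: 8 0 0 0 0 / 0 0 0 0 0 / 0 0 0 0 0 / 0 0 0 11 0 / 0 0 0 0 2 / 0 0 0 0 0
t=3: a0@(3,3) a1@(0,0) a2@(3,3) a3@(3,3) a4@(0,0) a5@(3,3) a6@(0,0) a7@(0,0) a8@(0,0) a9@(3,3) | pheromone: 12 0 0 0 0 / 0 0 0 0 0 / 0 0 0 0 0 / 0 0 0 15 0 / 0 0 0 0 1 / 0 0 0 0 0
t=4: a0@(3,3) a1@(0,0) a2@(3,3) a3@(3,3) a4@(0,0) a5@(3,3) a6@(0,0) a7@(0,0) a8@(0,0) a9@(3,3) | pheromone: 16 0 0 0 0 / 0 0 0 0 0 / 0 0 0 0 0 / 0 0 0 19 0 / 0 0 0 0 0 / 0 0 0 0 0
t=5: a0@(3,3) a1@(0,0) a2@(3,3) a3@(3,3) a4@(0,0) a5@(3,3) a6@(0,0) a7@(0,0) a8@(0,0) a9@(3,3) | pheromone: 20 0 0 0 0 / 0 0 0 0 0 / 0 0 0 0 0 / 0 0 0 23 0 / 0 0 0 0 0 / 0 0 0 0 0
t=6: a0@(3,3) a1@(0,0) a2@(3,3) a3@(3,3) a4@(0,0) a5@(3,3) a6@(0,0) a7@(0,0) a8@(0,0) a9@(3,3) | pheromone: 24 0 0 0 0 / 0 0 0 0 0 / 0 0 0 0 0 / 0 0 0 27 0 / 0 0 0 0 0 / 0 0 0 0 0

(0, 0)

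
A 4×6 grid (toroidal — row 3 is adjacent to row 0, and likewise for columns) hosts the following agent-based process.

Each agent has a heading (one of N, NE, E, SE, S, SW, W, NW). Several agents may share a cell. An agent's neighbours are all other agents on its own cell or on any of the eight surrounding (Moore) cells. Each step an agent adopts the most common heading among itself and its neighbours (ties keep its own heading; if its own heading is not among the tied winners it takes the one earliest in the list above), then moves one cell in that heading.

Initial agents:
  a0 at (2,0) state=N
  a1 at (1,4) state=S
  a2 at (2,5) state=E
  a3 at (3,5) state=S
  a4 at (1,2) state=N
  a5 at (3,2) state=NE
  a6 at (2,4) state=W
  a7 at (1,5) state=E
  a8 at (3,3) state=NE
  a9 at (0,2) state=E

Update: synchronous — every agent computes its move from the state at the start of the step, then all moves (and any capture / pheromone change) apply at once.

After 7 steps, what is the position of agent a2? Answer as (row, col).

t=1: a0@(2,1):E a1@(1,5):E a2@(2,0):E a3@(0,5):S a4@(0,2):N a5@(2,3):NE a6@(2,5):E a7@(1,0):E a8@(2,4):NE a9@(3,3):NE
t=2: a0@(2,2):E a1@(1,0):E a2@(2,1):E a3@(0,0):E a4@(3,2):N a5@(1,4):NE a6@(2,0):E a7@(1,1):E a8@(1,5):NE a9@(2,4):NE
t=3: a0@(2,3):E a1@(1,1):E a2@(2,2):E a3@(0,1):E a4@(3,3):E a5@(0,5):NE a6@(2,1):E a7@(1,2):E a8@(0,0):NE a9@(1,5):NE
t=4: a0@(2,4):E a1@(1,2):E a2@(2,3):E a3@(0,2):E a4@(3,4):E a5@(3,0):NE a6@(2,2):E a7@(1,3):E a8@(3,1):NE a9@(0,0):NE
t=5: a0@(2,5):E a1@(1,3):E a2@(2,4):E a3@(0,3):E a4@(3,5):E a5@(2,1):NE a6@(2,3):E a7@(1,4):E a8@(2,2):NE a9@(3,1):NE
t=6: a0@(2,0):E a1@(1,4):E a2@(2,5):E a3@(0,4):E a4@(3,0):E a5@(1,2):NE a6@(2,4):E a7@(1,5):E a8@(1,3):NE a9@(2,2):NE
t=7: a0@(2,1):E a1@(1,5):E a2@(2,0):E a3@(0,5):E a4@(3,1):E a5@(0,3):NE a6@(2,5):E a7@(1,0):E a8@(0,4):NE a9@(1,3):NE

(2, 0)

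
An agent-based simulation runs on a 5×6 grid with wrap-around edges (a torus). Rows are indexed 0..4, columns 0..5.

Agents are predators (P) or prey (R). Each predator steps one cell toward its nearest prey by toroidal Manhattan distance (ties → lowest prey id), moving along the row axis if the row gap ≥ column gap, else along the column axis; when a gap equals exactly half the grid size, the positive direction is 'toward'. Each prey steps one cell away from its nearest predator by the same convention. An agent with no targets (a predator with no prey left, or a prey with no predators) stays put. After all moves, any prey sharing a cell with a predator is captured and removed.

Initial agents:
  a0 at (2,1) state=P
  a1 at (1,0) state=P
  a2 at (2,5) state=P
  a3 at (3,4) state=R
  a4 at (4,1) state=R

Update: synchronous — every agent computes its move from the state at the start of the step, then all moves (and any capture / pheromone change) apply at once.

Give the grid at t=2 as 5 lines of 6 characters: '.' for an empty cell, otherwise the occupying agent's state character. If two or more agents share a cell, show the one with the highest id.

.PR.R.
......
......
......
.P...P

t=1: a0@(3,1):P a1@(0,0):P a2@(3,5):P a3@(4,4):R a4@(0,1):R
t=2: a0@(4,1):P a1@(0,1):P a2@(4,5):P a3@(0,4):R a4@(0,2):R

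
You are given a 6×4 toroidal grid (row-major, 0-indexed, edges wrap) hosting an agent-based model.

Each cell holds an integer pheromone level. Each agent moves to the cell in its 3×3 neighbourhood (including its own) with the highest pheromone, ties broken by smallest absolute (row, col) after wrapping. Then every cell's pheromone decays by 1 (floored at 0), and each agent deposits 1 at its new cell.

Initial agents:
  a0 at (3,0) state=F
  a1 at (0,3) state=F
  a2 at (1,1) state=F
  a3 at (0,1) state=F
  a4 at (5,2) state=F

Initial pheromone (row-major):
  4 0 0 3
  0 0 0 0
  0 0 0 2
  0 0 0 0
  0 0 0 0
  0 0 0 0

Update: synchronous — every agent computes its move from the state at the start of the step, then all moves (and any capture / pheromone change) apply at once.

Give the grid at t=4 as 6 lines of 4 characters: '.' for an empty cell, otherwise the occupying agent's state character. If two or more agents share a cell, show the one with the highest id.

F...
....
...F
....
....
....

t=1: a0@(2,3) a1@(0,0) a2@(0,0) a3@(0,0) a4@(0,3) | pheromone: 6 0 0 3 / 0 0 0 0 / 0 0 0 2 / 0 0 0 0 / 0 0 0 0 / 0 0 0 0
t=2: a0@(2,3) a1@(0,0) a2@(0,0) a3@(0,0) a4@(0,0) | pheromone: 9 0 0 2 / 0 0 0 0 / 0 0 0 2 / 0 0 0 0 / 0 0 0 0 / 0 0 0 0
t=3: a0@(2,3) a1@(0,0) a2@(0,0) a3@(0,0) a4@(0,0) | pheromone: 12 0 0 1 / 0 0 0 0 / 0 0 0 2 / 0 0 0 0 / 0 0 0 0 / 0 0 0 0
t=4: a0@(2,3) a1@(0,0) a2@(0,0) a3@(0,0) a4@(0,0) | pheromone: 15 0 0 0 / 0 0 0 0 / 0 0 0 2 / 0 0 0 0 / 0 0 0 0 / 0 0 0 0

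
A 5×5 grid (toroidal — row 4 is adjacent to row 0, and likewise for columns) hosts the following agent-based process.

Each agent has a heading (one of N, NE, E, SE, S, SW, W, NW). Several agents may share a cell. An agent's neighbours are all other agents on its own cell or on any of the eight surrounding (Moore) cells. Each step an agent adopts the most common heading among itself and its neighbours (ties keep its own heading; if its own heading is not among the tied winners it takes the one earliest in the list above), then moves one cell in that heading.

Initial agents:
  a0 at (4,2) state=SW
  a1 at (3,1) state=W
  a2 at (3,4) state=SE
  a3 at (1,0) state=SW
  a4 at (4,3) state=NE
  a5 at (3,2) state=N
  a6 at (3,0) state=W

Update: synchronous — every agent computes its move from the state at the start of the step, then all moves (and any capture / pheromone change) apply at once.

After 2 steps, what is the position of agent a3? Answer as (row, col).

(2, 3)

t=1: a0@(0,1):SW a1@(3,0):W a2@(4,0):SE a3@(2,4):SW a4@(3,4):NE a5@(2,2):N a6@(3,4):W
t=2: a0@(1,0):SW a1@(3,4):W a2@(4,4):W a3@(2,3):W a4@(3,3):W a5@(1,2):N a6@(3,3):W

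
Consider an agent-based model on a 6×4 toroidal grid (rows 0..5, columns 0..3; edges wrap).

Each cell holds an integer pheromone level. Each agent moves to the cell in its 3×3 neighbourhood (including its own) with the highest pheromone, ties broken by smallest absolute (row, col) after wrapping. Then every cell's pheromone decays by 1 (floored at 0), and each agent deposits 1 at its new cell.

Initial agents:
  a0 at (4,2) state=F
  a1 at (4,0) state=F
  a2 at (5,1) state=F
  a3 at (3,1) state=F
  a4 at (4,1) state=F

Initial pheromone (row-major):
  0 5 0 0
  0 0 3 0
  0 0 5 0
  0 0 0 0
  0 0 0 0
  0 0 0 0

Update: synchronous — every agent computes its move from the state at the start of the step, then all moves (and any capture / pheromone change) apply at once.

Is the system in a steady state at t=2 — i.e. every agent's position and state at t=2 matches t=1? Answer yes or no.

t=1: a0@(3,1) a1@(3,0) a2@(0,1) a3@(2,2) a4@(3,0) | pheromone: 0 5 0 0 / 0 0 2 0 / 0 0 5 0 / 2 1 0 0 / 0 0 0 0 / 0 0 0 0
t=2: a0@(2,2) a1@(3,0) a2@(0,1) a3@(2,2) a4@(3,0) | pheromone: 0 5 0 0 / 0 0 1 0 / 0 0 6 0 / 3 0 0 0 / 0 0 0 0 / 0 0 0 0

no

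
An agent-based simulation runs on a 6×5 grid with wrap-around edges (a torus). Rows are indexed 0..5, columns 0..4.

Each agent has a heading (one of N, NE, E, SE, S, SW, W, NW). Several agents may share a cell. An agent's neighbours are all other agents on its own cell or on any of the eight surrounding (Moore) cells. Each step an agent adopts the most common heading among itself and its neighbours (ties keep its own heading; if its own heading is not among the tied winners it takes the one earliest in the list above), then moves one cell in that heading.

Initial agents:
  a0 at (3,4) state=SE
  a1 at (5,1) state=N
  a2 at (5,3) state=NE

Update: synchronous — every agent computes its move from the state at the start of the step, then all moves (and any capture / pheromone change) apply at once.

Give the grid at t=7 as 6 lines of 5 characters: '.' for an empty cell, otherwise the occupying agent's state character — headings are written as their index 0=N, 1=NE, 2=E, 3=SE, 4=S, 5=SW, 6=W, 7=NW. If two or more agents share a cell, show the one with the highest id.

.....
.....
.....
.....
10...
.....

t=1: a0@(4,0):SE a1@(4,1):N a2@(4,4):NE
t=2: a0@(5,1):SE a1@(3,1):N a2@(3,0):NE
t=3: a0@(0,2):SE a1@(2,1):N a2@(2,1):NE
t=4: a0@(1,3):SE a1@(1,1):N a2@(1,2):NE
t=5: a0@(2,4):SE a1@(0,1):N a2@(0,3):NE
t=6: a0@(3,0):SE a1@(5,1):N a2@(5,4):NE
t=7: a0@(4,1):SE a1@(4,1):N a2@(4,0):NE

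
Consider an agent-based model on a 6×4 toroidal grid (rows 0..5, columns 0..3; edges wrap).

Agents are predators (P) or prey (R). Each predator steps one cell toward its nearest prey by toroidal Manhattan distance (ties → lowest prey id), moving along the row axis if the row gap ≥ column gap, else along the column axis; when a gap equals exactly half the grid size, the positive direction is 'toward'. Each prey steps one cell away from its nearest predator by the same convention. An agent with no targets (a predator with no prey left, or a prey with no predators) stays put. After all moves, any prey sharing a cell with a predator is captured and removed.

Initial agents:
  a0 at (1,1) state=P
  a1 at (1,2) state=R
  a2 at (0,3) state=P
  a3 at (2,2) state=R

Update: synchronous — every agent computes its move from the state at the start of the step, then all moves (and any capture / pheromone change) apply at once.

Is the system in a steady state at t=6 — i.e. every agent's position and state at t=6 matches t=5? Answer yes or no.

t=1: a0@(1,2):P a2@(1,3):P a3@(3,2):R
t=2: a0@(2,2):P a2@(2,3):P a3@(4,2):R
t=3: a0@(3,2):P a2@(3,3):P a3@(5,2):R
t=4: a0@(4,2):P a2@(4,3):P a3@(0,2):R
t=5: a0@(5,2):P a2@(5,3):P a3@(1,2):R
t=6: a0@(0,2):P a2@(0,3):P a3@(2,2):R

no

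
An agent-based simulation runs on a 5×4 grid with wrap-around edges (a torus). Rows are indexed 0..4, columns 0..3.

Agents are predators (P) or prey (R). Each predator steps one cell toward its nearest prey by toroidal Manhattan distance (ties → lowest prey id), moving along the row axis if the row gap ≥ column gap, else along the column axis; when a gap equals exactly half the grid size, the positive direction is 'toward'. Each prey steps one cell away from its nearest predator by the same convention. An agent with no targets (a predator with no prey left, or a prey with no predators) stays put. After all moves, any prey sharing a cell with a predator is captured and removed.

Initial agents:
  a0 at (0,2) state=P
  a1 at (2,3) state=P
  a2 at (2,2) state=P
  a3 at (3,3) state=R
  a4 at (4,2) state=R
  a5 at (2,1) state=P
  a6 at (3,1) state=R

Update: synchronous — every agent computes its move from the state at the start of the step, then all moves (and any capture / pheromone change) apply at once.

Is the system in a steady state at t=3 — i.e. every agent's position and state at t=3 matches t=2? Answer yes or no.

no

t=1: a0@(4,2):P a1@(3,3):P a2@(3,2):P a3@(4,3):R a5@(3,1):P a6@(4,1):R
t=2: a0@(4,3):P a1@(4,3):P a2@(4,2):P a3@(4,0):R a5@(4,1):P a6@(4,0):R
t=3: a0@(4,0):P a1@(4,0):P a2@(4,3):P a3@(4,1):R a5@(4,0):P a6@(4,1):R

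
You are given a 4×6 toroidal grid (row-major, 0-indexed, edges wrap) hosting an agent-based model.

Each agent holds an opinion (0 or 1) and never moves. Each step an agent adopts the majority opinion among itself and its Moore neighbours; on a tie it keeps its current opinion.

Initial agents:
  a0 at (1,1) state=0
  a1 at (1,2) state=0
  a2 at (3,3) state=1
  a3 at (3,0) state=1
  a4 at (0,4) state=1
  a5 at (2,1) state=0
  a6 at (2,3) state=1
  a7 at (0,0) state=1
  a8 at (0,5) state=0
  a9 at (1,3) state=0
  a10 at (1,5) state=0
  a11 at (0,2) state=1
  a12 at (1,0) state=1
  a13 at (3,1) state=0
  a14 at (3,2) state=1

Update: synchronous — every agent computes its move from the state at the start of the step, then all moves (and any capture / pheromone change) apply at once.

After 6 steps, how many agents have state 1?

3

t=1: a0@(1,1):0 a1@(1,2):0 a2@(3,3):1 a3@(3,0):0 a4@(0,4):0 a5@(2,1):0 a6@(2,3):1 a7@(0,0):0 a8@(0,5):1 a9@(1,3):1 a10@(1,5):1 a11@(0,2):0 a12@(1,0):0 a13@(3,1):1 a14@(3,2):1
t=2: a0@(1,1):0 a1@(1,2):0 a2@(3,3):1 a3@(3,0):0 a4@(0,4):1 a5@(2,1):0 a6@(2,3):1 a7@(0,0):0 a8@(0,5):0 a9@(1,3):0 a10@(1,5):0 a11@(0,2):1 a12@(1,0):0 a13@(3,1):0 a14@(3,2):1
t=3: a0@(1,1):0 a1@(1,2):0 a2@(3,3):1 a3@(3,0):0 a4@(0,4):0 a5@(2,1):0 a6@(2,3):1 a7@(0,0):0 a8@(0,5):0 a9@(1,3):1 a10@(1,5):0 a11@(0,2):0 a12@(1,0):0 a13@(3,1):0 a14@(3,2):1
t=4: a0@(1,1):0 a1@(1,2):0 a2@(3,3):1 a3@(3,0):0 a4@(0,4):0 a5@(2,1):0 a6@(2,3):1 a7@(0,0):0 a8@(0,5):0 a9@(1,3):0 a10@(1,5):0 a11@(0,2):0 a12@(1,0):0 a13@(3,1):0 a14@(3,2):1
t=5: (unchanged — steady state)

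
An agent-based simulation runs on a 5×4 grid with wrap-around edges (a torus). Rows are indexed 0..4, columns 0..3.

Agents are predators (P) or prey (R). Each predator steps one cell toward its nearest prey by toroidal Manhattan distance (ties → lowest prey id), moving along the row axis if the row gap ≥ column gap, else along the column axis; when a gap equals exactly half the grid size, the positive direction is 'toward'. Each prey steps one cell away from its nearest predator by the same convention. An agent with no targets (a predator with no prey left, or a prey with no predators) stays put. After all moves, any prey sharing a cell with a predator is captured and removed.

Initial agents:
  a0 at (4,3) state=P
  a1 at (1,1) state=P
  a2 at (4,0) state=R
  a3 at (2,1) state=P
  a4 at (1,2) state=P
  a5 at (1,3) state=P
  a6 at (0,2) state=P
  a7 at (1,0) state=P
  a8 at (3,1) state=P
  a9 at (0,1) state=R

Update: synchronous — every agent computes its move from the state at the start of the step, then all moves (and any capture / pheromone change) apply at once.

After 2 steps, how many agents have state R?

0

t=1: a0@(4,0):P a1@(0,1):P a3@(1,1):P a4@(0,2):P a5@(0,3):P a6@(0,1):P a7@(0,0):P a8@(4,1):P
t=2: (unchanged — steady state)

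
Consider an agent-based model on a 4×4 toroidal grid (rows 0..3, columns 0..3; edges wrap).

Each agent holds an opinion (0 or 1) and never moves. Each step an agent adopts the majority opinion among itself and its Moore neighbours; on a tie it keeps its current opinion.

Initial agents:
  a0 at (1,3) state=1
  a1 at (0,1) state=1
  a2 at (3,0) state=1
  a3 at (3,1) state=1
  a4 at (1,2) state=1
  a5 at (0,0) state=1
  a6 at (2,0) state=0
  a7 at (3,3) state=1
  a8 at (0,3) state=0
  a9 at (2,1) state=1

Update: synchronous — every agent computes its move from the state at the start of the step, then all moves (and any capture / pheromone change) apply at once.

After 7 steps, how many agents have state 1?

t=1: a0@(1,3):1 a1@(0,1):1 a2@(3,0):1 a3@(3,1):1 a4@(1,2):1 a5@(0,0):1 a6@(2,0):1 a7@(3,3):1 a8@(0,3):1 a9@(2,1):1
t=2: (unchanged — steady state)

10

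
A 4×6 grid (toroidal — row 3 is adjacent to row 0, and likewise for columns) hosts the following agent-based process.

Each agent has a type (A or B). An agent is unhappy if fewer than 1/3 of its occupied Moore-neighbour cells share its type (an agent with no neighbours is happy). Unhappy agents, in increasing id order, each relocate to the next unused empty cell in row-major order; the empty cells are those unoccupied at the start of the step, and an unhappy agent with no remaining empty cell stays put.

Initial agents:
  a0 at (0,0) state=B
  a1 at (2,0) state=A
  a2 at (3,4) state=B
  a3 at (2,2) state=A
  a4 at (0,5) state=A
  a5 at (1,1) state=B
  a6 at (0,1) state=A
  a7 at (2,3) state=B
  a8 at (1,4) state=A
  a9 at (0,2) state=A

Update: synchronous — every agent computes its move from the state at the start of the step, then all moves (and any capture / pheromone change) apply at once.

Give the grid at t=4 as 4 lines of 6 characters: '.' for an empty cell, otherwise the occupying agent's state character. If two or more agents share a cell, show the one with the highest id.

t=1: a0@(0,0):B a1@(0,3):A a2@(3,4):B a3@(0,4):A a4@(0,5):A a5@(1,0):B a6@(0,1):A a7@(2,3):B a8@(1,4):A a9@(0,2):A
t=2: a0@(0,0):B a1@(0,3):A a2@(1,1):B a3@(0,4):A a4@(0,5):A a5@(1,0):B a6@(0,1):A a7@(2,3):B a8@(1,4):A a9@(0,2):A
t=3: a0@(0,0):B a1@(0,3):A a2@(1,1):B a3@(0,4):A a4@(0,5):A a5@(1,0):B a6@(1,2):A a7@(1,3):B a8@(1,4):A a9@(0,2):A
t=4: a0@(0,0):B a1@(0,3):A a2@(1,1):B a3@(0,4):A a4@(0,5):A a5@(1,0):B a6@(1,2):A a7@(0,1):B a8@(1,4):A a9@(0,2):A

BBAAAA
BBA.A.
......
......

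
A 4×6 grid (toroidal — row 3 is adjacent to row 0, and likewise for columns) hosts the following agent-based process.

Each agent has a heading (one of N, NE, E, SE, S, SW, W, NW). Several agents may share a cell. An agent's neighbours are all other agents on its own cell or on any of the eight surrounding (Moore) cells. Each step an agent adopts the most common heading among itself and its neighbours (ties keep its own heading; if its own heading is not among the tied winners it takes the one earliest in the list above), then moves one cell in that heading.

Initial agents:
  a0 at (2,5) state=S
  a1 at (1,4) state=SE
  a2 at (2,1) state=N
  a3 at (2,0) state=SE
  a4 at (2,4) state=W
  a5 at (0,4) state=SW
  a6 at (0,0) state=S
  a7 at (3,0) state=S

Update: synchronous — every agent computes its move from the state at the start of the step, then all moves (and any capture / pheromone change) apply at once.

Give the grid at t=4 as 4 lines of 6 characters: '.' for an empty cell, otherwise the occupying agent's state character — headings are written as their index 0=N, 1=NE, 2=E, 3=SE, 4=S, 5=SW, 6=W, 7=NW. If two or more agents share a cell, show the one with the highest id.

44....
.....4
4....4
44....

t=1: a0@(3,5):S a1@(2,5):SE a2@(1,1):N a3@(3,0):S a4@(2,3):W a5@(1,3):SW a6@(1,0):S a7@(0,0):S
t=2: a0@(0,5):S a1@(3,5):S a2@(2,1):S a3@(0,0):S a4@(2,2):W a5@(2,2):SW a6@(2,0):S a7@(1,0):S
t=3: a0@(1,5):S a1@(0,5):S a2@(3,1):S a3@(1,0):S a4@(2,1):W a5@(3,1):SW a6@(3,0):S a7@(2,0):S
t=4: a0@(2,5):S a1@(1,5):S a2@(0,1):S a3@(2,0):S a4@(3,1):S a5@(0,1):S a6@(0,0):S a7@(3,0):S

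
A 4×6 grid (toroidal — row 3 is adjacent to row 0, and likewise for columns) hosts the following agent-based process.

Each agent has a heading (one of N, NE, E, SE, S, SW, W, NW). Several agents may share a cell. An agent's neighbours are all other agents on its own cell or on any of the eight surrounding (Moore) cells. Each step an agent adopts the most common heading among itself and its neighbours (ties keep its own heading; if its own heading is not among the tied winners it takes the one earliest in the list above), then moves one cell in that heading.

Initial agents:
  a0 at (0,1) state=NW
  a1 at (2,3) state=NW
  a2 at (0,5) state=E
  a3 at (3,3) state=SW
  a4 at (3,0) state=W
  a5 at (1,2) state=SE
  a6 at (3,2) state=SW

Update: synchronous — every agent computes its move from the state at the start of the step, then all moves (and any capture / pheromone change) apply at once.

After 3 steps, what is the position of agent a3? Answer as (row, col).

(2, 0)

t=1: a0@(3,0):NW a1@(3,2):SW a2@(0,0):E a3@(0,2):SW a4@(3,5):W a5@(0,1):NW a6@(0,1):SW
t=2: a0@(2,5):NW a1@(0,1):SW a2@(3,5):NW a3@(1,1):SW a4@(3,4):W a5@(1,0):SW a6@(1,0):SW
t=3: a0@(1,4):NW a1@(1,0):SW a2@(2,4):NW a3@(2,0):SW a4@(2,3):NW a5@(2,5):SW a6@(2,5):SW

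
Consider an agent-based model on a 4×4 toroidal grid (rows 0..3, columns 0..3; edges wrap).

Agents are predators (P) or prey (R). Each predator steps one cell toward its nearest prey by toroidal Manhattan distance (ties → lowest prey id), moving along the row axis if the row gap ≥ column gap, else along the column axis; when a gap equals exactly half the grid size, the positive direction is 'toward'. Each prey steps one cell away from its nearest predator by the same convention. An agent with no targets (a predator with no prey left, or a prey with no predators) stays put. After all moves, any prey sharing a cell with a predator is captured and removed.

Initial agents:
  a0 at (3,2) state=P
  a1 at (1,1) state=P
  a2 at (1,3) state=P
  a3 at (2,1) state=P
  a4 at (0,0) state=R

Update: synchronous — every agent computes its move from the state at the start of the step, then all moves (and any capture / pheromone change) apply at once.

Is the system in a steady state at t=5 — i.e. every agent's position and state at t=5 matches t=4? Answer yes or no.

t=1: a0@(3,3):P a1@(0,1):P a2@(0,3):P a3@(3,1):P a4@(3,0):R
t=2: a0@(3,0):P a1@(3,1):P a2@(3,3):P a3@(3,0):P
t=3: (unchanged — steady state)

yes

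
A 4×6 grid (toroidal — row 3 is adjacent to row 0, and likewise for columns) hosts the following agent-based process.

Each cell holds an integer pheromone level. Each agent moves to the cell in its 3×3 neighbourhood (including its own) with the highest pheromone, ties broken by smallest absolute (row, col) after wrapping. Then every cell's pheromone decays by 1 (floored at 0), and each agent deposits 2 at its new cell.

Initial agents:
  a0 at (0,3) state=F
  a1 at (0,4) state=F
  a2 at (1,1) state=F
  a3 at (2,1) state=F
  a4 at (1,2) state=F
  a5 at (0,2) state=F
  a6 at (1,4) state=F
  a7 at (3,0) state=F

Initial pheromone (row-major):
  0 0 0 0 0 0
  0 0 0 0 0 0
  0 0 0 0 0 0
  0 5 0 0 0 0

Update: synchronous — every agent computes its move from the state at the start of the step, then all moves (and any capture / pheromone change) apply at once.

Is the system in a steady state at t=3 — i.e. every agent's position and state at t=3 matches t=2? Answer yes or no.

t=1: a0@(0,2) a1@(0,3) a2@(0,0) a3@(3,1) a4@(0,1) a5@(3,1) a6@(0,3) a7@(3,1) | pheromone: 2 2 2 4 0 0 / 0 0 0 0 0 0 / 0 0 0 0 0 0 / 0 10 0 0 0 0
t=2: a0@(3,1) a1@(0,3) a2@(3,1) a3@(3,1) a4@(3,1) a5@(3,1) a6@(0,3) a7@(3,1) | pheromone: 1 1 1 7 0 0 / 0 0 0 0 0 0 / 0 0 0 0 0 0 / 0 21 0 0 0 0
t=3: a0@(3,1) a1@(0,3) a2@(3,1) a3@(3,1) a4@(3,1) a5@(3,1) a6@(0,3) a7@(3,1) | pheromone: 0 0 0 10 0 0 / 0 0 0 0 0 0 / 0 0 0 0 0 0 / 0 32 0 0 0 0

yes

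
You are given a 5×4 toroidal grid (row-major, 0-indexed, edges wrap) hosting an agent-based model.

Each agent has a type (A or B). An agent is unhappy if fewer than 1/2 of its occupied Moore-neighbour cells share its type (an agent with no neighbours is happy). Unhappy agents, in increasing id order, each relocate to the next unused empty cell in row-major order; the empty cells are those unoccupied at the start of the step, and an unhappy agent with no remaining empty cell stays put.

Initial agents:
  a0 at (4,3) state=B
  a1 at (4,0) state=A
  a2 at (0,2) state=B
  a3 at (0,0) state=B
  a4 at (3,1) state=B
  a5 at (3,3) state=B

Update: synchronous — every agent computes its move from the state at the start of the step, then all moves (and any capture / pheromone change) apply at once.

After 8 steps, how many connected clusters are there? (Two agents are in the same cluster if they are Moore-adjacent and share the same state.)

2

t=1: a0@(4,3):B a1@(0,1):A a2@(0,2):B a3@(0,0):B a4@(0,3):B a5@(3,3):B
t=2: a0@(4,3):B a1@(1,0):A a2@(0,2):B a3@(0,0):B a4@(0,3):B a5@(3,3):B
t=3: a0@(4,3):B a1@(0,1):A a2@(0,2):B a3@(0,0):B a4@(0,3):B a5@(3,3):B
t=4: a0@(4,3):B a1@(1,0):A a2@(0,2):B a3@(0,0):B a4@(0,3):B a5@(3,3):B
t=5: a0@(4,3):B a1@(0,1):A a2@(0,2):B a3@(0,0):B a4@(0,3):B a5@(3,3):B
t=6: a0@(4,3):B a1@(1,0):A a2@(0,2):B a3@(0,0):B a4@(0,3):B a5@(3,3):B
t=7: a0@(4,3):B a1@(0,1):A a2@(0,2):B a3@(0,0):B a4@(0,3):B a5@(3,3):B
t=8: a0@(4,3):B a1@(1,0):A a2@(0,2):B a3@(0,0):B a4@(0,3):B a5@(3,3):B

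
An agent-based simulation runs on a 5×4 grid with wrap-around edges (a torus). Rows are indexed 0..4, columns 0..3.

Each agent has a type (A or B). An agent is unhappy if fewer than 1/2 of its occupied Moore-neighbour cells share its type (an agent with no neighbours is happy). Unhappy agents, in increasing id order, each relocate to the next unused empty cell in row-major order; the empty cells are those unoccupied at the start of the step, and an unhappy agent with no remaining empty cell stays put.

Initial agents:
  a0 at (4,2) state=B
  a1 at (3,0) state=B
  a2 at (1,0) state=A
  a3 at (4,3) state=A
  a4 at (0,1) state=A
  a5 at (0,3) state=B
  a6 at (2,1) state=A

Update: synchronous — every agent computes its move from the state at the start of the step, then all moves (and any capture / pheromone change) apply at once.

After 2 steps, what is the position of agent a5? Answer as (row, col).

t=1: a0@(0,0):B a1@(0,2):B a2@(1,0):A a3@(1,1):A a4@(0,1):A a5@(1,2):B a6@(2,1):A
t=2: a0@(0,3):B a1@(1,3):B a2@(1,0):A a3@(1,1):A a4@(2,0):A a5@(2,2):B a6@(2,1):A

(2, 2)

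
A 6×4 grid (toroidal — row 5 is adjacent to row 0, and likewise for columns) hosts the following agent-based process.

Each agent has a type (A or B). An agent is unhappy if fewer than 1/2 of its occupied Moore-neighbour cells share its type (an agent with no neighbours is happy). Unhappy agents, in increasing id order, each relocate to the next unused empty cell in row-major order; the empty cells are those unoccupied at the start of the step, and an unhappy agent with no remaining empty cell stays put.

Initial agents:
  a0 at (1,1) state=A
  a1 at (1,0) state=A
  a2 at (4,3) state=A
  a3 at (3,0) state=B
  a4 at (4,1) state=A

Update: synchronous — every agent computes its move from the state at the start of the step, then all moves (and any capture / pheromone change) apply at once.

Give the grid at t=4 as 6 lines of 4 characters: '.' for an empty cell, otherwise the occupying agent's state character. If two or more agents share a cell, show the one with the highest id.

A.AB
AA..
....
....
....
....

t=1: a0@(1,1):A a1@(1,0):A a2@(0,0):A a3@(0,1):B a4@(0,2):A
t=2: a0@(1,1):A a1@(1,0):A a2@(0,0):A a3@(0,3):B a4@(0,2):A
t=3: a0@(1,1):A a1@(1,0):A a2@(0,0):A a3@(0,1):B a4@(0,2):A
t=4: a0@(1,1):A a1@(1,0):A a2@(0,0):A a3@(0,3):B a4@(0,2):A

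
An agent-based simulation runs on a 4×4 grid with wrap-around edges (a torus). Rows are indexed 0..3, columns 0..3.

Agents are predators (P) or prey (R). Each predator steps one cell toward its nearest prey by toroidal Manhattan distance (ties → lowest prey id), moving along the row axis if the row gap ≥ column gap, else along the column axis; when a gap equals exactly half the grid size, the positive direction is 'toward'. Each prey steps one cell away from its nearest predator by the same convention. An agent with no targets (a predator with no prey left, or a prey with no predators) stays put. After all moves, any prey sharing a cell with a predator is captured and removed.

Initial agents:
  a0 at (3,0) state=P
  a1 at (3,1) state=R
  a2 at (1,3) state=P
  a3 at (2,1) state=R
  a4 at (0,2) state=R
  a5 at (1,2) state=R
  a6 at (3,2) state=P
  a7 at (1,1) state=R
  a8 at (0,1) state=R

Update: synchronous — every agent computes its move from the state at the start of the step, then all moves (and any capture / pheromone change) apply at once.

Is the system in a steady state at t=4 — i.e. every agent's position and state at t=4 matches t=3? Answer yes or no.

no

t=1: a0@(3,1):P a1@(3,2):R a2@(1,2):P a3@(1,1):R a5@(1,1):R a6@(3,1):P a7@(1,0):R a8@(1,1):R
t=2: a0@(3,2):P a1@(3,3):R a2@(1,1):P a3@(1,0):R a5@(1,0):R a6@(3,2):P a7@(1,3):R a8@(1,0):R
t=3: a0@(3,3):P a1@(3,0):R a2@(1,0):P a3@(1,3):R a5@(1,3):R a6@(3,3):P a7@(1,2):R a8@(1,3):R
t=4: a0@(3,0):P a1@(3,1):R a2@(1,3):P a3@(1,2):R a5@(1,2):R a6@(3,0):P a7@(1,1):R a8@(1,2):R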